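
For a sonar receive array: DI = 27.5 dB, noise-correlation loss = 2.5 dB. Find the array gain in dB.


25.0 dB


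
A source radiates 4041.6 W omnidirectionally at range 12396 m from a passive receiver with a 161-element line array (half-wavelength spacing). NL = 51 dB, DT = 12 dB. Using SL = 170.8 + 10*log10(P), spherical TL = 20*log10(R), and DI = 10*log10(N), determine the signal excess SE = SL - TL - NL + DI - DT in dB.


Step 1: SL = 170.8 + 10*log10(4041.6) = 206.87 dB
Step 2: TL = 20*log10(12396) = 81.87 dB
Step 3: DI = 10*log10(161) = 22.07 dB
Step 4: SE = SL - TL - NL + DI - DT = 206.87 - 81.87 - 51 + 22.07 - 12 = 84.07

84.07 dB


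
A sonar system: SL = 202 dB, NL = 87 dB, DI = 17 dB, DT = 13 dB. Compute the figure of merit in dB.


119 dB


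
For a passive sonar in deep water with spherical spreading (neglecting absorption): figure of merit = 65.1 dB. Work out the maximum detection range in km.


At max range FOM = TL, so 20*log10(R) = 65.1
R = 10^(65.1/20) = 1798.87 m = 1.8 km

1.8 km


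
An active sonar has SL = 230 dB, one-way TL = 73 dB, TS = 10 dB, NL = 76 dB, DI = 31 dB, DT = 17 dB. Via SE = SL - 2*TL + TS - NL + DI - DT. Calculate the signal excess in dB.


32 dB


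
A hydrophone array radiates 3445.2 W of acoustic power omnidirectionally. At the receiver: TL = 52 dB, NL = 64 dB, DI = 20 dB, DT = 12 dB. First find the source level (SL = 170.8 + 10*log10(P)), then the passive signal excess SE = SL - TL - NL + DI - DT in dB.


Step 1: SL = 170.8 + 10*log10(3445.2) = 206.17 dB
Step 2: SE = SL - TL - NL + DI - DT = 206.17 - 52 - 64 + 20 - 12 = 98.17

98.17 dB


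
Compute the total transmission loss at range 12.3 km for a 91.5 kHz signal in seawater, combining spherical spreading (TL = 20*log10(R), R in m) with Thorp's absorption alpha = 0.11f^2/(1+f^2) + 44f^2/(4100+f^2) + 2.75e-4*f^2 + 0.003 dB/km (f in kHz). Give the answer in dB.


Step 1 (Thorp): alpha = 0.11*8372.25/(1+8372.25) + 44*8372.25/(4100+8372.25) + 2.75e-4*8372.25 + 0.003 = 31.9512 dB/km
Step 2: TL_spread = 20*log10(12300) = 81.8 dB
Step 3: TL_abs = alpha*R = 31.9512 * 12.3 = 393.0 dB
Step 4: TL_total = 81.8 + 393.0 = 474.8

474.8 dB


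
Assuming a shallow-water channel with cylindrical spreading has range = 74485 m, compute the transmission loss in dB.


TL = 10*log10(74485) = 48.72

48.72 dB


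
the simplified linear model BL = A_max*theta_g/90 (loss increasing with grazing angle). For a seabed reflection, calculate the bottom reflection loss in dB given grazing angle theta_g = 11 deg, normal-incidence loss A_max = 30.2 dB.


3.69 dB


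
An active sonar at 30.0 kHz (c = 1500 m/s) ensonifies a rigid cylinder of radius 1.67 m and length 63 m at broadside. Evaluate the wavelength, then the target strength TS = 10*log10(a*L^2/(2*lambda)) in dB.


Step 1: lambda = c/f = 1500/30000 = 0.05 m
Step 2: TS = 10*log10(a*L^2/(2*lambda)) = 10*log10(1.67*63^2/(2*0.05)) = 48.21

48.21 dB


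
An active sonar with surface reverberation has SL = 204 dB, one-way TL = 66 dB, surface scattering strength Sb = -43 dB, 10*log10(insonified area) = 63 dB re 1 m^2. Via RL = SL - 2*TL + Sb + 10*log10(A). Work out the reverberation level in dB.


RL = SL - 2*TL + Sb + 10*log10(A) = 204 - 2*66 + (-43) + 63 = 92

92 dB


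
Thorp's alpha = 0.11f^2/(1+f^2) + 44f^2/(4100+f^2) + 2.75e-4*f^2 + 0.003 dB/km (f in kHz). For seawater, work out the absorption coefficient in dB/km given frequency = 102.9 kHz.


34.743 dB/km


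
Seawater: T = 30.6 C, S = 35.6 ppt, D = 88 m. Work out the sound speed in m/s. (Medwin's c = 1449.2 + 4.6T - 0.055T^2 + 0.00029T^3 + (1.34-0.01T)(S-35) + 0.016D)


c = 1449.2 + 4.6*30.6 - 0.055*30.6^2 + 0.00029*30.6^3 + (1.34 - 0.01*30.6)*(35.6 - 35) + 0.016*88 = 1548.8

1548.8 m/s


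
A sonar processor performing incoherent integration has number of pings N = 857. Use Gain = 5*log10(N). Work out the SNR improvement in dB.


14.66 dB


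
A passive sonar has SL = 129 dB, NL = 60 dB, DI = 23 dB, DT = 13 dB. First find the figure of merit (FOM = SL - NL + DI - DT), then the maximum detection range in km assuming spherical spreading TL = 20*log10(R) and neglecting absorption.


Step 1: FOM = SL - NL + DI - DT = 129 - 60 + 23 - 13 = 79 dB
Step 2: at max range FOM = TL = 20*log10(R), so R = 10^(79/20) = 8912.51 m = 8.91 km

8.91 km


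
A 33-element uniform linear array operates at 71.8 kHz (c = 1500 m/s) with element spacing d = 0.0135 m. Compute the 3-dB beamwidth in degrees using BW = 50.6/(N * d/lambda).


Step 1: lambda = 1500/71800 = 0.02089 m
Step 2: d/lambda = 0.0135/0.02089 = 0.6462
Step 3: BW = 50.6/(N * d/lambda) = 50.6/(33 * 0.6462) = 2.37

2.37 deg


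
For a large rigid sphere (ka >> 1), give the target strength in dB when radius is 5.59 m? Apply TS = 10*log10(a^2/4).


TS = 10*log10(5.59^2 / 4) = 10*log10(7.812025) = 8.93

8.93 dB


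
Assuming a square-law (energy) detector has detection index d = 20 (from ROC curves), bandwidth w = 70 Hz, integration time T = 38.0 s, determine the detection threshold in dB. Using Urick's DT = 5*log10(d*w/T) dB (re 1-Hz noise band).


DT = 5*log10(d*w/T) = 5*log10(20 * 70 / 38.0) = 5*log10(36.84) = 7.83

7.83 dB


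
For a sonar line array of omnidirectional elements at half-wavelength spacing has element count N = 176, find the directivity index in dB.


22.46 dB


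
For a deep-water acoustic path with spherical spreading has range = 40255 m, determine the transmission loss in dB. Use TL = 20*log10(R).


92.1 dB


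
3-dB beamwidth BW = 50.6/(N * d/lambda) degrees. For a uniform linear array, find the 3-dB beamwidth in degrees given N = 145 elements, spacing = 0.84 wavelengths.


BW = 50.6 / (145 * 0.84) = 50.6 / 121.8 = 0.42

0.42 deg


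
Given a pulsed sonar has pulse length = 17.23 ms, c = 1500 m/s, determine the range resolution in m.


dR = c*tau/2 = 1500 * 17.23e-3 / 2 = 12.9225

12.9225 m


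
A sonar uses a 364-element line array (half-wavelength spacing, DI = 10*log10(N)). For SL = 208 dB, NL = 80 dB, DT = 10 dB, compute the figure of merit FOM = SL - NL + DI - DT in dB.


Step 1: DI = 10*log10(364) = 25.61 dB
Step 2: FOM = SL - NL + DI - DT = 208 - 80 + 25.61 - 10 = 143.61

143.61 dB


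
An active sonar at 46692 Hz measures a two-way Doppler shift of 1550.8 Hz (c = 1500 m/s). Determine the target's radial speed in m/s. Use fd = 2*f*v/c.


From fd = 2*f*v/c, v = c*fd/(2*f) = 1500 * 1550.8 / (2*46692) = 24.91

24.91 m/s


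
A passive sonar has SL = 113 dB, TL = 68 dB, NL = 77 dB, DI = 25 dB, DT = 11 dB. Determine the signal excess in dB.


SE = SL - TL - NL + DI - DT = 113 - 68 - 77 + 25 - 11 = -18

-18 dB


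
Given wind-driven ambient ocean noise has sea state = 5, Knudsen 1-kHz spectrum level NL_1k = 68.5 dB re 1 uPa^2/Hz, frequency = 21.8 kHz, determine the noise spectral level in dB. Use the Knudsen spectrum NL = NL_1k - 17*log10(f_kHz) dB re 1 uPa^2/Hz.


NL = NL_1k - 17*log10(f_kHz) = 68.5 - 17*log10(21.8) = 68.5 - (22.75) = 45.75

45.75 dB


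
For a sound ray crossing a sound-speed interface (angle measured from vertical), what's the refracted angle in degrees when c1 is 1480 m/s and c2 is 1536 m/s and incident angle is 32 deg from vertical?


33.36 deg


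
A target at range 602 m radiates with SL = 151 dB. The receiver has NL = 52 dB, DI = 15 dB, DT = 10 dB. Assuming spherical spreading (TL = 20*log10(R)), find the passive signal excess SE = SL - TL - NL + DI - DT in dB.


Step 1: TL = 20*log10(602) = 55.59 dB
Step 2: SE = 151 - 55.59 - 52 + 15 - 10 = 48.41

48.41 dB


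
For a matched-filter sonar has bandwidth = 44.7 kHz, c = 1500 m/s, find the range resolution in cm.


1.68 cm


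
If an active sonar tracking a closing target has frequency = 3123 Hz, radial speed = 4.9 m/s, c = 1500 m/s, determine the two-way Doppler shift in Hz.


fd = 2*f*v/c = 2 * 3123 * 4.9 / 1500 = 20.4

20.4 Hz


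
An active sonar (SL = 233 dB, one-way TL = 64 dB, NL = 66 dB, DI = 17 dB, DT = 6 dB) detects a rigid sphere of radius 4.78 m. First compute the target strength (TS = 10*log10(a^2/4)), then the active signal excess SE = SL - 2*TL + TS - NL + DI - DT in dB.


Step 1: TS = 10*log10(4.78^2/4) = 7.57 dB
Step 2: SE = SL - 2*TL + TS - NL + DI - DT = 233 - 2*64 + (7.57) - 66 + 17 - 6 = 57.57

57.57 dB


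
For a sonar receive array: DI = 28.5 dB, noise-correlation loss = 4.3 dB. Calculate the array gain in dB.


AG = DI - L_corr = 28.5 - 4.3 = 24.2

24.2 dB


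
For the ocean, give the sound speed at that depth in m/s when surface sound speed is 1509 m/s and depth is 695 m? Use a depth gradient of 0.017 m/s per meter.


c = 1509 + 0.017 * 695 = 1520.815

1520.815 m/s


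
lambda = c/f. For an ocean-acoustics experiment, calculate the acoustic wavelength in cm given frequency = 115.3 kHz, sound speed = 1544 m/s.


lambda = c/f = 1544 / 115300 = 0.0134 m = 1.34 cm

1.34 cm


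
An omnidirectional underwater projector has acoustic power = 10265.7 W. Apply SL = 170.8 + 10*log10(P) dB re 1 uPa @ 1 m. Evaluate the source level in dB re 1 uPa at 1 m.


SL = 170.8 + 10*log10(10265.7) = 170.8 + 40.11 = 210.91

210.91 dB


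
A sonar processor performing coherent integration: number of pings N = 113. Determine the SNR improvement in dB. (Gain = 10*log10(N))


Gain = 10*log10(113) = 20.53

20.53 dB


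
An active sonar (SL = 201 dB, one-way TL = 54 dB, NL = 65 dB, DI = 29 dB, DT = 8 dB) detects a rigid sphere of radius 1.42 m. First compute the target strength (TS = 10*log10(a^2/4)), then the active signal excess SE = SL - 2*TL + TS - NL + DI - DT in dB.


Step 1: TS = 10*log10(1.42^2/4) = -2.97 dB
Step 2: SE = SL - 2*TL + TS - NL + DI - DT = 201 - 2*54 + (-2.97) - 65 + 29 - 8 = 46.03

46.03 dB


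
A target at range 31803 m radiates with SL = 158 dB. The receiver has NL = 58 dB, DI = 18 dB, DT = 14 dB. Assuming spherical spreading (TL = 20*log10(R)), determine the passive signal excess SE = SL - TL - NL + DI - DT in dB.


Step 1: TL = 20*log10(31803) = 90.05 dB
Step 2: SE = 158 - 90.05 - 58 + 18 - 14 = 13.95

13.95 dB


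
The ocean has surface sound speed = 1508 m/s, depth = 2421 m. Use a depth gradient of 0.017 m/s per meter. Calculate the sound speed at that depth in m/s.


1549.157 m/s


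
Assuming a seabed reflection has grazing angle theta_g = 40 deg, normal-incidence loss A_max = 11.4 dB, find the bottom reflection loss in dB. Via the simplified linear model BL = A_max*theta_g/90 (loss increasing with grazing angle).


BL = A_max * theta_g / 90 = 11.4 * 40 / 90 = 5.07

5.07 dB


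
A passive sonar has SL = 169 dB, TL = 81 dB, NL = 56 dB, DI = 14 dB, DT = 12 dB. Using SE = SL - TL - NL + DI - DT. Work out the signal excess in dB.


34 dB


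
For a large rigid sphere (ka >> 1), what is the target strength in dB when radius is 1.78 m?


TS = 10*log10(1.78^2 / 4) = 10*log10(0.7921) = -1.01

-1.01 dB


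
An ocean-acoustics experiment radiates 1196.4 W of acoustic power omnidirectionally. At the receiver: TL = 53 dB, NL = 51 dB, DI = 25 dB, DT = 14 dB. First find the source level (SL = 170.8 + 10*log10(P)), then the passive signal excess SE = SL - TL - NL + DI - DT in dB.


Step 1: SL = 170.8 + 10*log10(1196.4) = 201.58 dB
Step 2: SE = SL - TL - NL + DI - DT = 201.58 - 53 - 51 + 25 - 14 = 108.58

108.58 dB


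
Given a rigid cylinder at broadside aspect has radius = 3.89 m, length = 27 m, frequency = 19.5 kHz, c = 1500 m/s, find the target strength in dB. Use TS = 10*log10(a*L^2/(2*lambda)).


42.66 dB


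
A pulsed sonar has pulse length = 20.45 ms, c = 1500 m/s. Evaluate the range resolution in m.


dR = c*tau/2 = 1500 * 20.45e-3 / 2 = 15.3375

15.3375 m


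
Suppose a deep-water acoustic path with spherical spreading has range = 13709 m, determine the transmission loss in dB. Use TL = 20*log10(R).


TL = 20*log10(13709) = 82.74

82.74 dB


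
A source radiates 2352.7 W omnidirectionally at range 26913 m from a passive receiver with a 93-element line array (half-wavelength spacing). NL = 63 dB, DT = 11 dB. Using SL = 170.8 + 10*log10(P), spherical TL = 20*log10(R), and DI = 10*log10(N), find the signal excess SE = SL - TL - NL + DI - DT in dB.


Step 1: SL = 170.8 + 10*log10(2352.7) = 204.52 dB
Step 2: TL = 20*log10(26913) = 88.6 dB
Step 3: DI = 10*log10(93) = 19.68 dB
Step 4: SE = SL - TL - NL + DI - DT = 204.52 - 88.6 - 63 + 19.68 - 11 = 61.6

61.6 dB


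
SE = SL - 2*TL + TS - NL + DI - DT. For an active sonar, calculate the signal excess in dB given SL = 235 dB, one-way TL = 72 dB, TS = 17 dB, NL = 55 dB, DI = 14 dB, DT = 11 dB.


56 dB


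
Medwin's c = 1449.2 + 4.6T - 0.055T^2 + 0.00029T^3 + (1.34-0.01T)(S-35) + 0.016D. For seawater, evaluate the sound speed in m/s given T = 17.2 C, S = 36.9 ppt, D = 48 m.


1516.51 m/s


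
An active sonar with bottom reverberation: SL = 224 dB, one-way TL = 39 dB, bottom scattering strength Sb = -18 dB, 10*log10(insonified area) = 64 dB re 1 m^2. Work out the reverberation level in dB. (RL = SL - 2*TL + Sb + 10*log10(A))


RL = SL - 2*TL + Sb + 10*log10(A) = 224 - 2*39 + (-18) + 64 = 192

192 dB


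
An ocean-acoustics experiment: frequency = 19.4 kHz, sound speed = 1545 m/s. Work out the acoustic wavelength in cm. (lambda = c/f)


lambda = c/f = 1545 / 19400 = 0.0796 m = 7.96 cm

7.96 cm


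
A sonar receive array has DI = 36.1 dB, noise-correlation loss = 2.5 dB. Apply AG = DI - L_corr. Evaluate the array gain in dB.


AG = DI - L_corr = 36.1 - 2.5 = 33.6

33.6 dB


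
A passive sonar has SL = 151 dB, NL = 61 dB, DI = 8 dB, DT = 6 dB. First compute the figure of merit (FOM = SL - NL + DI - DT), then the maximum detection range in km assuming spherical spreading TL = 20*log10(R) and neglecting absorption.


Step 1: FOM = SL - NL + DI - DT = 151 - 61 + 8 - 6 = 92 dB
Step 2: at max range FOM = TL = 20*log10(R), so R = 10^(92/20) = 39810.72 m = 39.81 km

39.81 km


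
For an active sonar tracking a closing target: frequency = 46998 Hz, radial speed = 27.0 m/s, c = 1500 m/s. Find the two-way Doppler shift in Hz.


fd = 2*f*v/c = 2 * 46998 * 27.0 / 1500 = 1691.93

1691.93 Hz


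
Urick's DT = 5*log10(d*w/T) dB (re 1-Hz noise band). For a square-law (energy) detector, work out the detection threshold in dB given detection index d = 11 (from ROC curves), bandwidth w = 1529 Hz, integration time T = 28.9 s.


13.82 dB


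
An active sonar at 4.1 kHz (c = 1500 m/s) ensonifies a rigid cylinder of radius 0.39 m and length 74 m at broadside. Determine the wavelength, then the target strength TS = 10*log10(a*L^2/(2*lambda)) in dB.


Step 1: lambda = c/f = 1500/4100 = 0.36585 m
Step 2: TS = 10*log10(a*L^2/(2*lambda)) = 10*log10(0.39*74^2/(2*0.36585)) = 34.65

34.65 dB


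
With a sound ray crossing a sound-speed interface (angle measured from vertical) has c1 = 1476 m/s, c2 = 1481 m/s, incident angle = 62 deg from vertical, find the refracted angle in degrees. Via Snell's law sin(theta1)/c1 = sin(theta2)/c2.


62.37 deg


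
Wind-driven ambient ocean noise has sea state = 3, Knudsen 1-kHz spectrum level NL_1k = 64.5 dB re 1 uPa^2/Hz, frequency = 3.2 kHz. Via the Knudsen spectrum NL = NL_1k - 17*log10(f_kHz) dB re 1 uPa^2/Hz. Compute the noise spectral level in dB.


NL = NL_1k - 17*log10(f_kHz) = 64.5 - 17*log10(3.2) = 64.5 - (8.59) = 55.91

55.91 dB


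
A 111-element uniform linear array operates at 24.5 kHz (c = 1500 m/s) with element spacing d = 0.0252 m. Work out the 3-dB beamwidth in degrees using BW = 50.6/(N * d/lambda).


Step 1: lambda = 1500/24500 = 0.06122 m
Step 2: d/lambda = 0.0252/0.06122 = 0.4116
Step 3: BW = 50.6/(N * d/lambda) = 50.6/(111 * 0.4116) = 1.11

1.11 deg


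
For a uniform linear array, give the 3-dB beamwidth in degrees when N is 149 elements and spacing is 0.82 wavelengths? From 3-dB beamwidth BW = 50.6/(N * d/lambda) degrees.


BW = 50.6 / (149 * 0.82) = 50.6 / 122.18 = 0.41

0.41 deg


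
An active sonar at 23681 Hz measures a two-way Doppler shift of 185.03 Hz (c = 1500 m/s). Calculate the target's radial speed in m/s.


5.86 m/s


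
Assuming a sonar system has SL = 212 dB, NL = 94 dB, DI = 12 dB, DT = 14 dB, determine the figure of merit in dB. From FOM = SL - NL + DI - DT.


FOM = SL - NL + DI - DT = 212 - 94 + 12 - 14 = 116

116 dB


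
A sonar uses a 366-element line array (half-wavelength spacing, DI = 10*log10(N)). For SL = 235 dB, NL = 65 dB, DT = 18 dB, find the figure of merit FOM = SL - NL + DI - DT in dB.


177.63 dB


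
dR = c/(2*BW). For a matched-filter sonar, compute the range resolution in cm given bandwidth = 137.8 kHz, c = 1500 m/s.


0.54 cm


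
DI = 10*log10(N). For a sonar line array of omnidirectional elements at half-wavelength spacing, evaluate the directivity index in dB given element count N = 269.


DI = 10*log10(269) = 24.3

24.3 dB


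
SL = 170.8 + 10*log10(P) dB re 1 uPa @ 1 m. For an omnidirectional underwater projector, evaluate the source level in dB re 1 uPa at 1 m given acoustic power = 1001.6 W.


SL = 170.8 + 10*log10(1001.6) = 170.8 + 30.01 = 200.81

200.81 dB


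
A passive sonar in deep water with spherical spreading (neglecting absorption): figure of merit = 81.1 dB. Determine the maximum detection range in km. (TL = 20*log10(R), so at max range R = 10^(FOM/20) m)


At max range FOM = TL, so 20*log10(R) = 81.1
R = 10^(81.1/20) = 11350.11 m = 11.35 km

11.35 km


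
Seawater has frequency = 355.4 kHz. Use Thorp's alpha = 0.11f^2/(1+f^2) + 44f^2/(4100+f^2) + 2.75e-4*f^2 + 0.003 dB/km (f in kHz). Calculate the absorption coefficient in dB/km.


77.465 dB/km


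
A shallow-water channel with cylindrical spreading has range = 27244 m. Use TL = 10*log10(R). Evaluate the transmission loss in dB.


TL = 10*log10(27244) = 44.35

44.35 dB


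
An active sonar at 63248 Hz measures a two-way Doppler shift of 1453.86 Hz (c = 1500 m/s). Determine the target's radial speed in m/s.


17.24 m/s


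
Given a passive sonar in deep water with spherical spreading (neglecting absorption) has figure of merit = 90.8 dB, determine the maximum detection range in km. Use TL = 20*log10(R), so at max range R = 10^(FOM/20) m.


At max range FOM = TL, so 20*log10(R) = 90.8
R = 10^(90.8/20) = 34673.69 m = 34.67 km

34.67 km


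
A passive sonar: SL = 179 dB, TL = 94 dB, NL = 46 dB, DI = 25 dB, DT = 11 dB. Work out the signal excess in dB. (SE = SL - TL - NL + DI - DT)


53 dB


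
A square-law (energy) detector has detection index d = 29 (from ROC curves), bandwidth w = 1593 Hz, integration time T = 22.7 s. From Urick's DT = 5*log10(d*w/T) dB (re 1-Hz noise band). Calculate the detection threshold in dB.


DT = 5*log10(d*w/T) = 5*log10(29 * 1593 / 22.7) = 5*log10(2035.11) = 16.54

16.54 dB


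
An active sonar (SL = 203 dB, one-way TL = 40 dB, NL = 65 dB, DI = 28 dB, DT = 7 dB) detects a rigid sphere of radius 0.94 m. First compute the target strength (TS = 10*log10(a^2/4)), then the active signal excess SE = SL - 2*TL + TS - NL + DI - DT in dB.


Step 1: TS = 10*log10(0.94^2/4) = -6.56 dB
Step 2: SE = SL - 2*TL + TS - NL + DI - DT = 203 - 2*40 + (-6.56) - 65 + 28 - 7 = 72.44

72.44 dB


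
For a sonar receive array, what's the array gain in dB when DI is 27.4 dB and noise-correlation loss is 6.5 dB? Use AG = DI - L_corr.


AG = DI - L_corr = 27.4 - 6.5 = 20.9

20.9 dB


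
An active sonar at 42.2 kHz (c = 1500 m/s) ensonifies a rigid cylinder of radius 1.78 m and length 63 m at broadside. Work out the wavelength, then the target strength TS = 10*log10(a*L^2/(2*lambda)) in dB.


Step 1: lambda = c/f = 1500/42200 = 0.03555 m
Step 2: TS = 10*log10(a*L^2/(2*lambda)) = 10*log10(1.78*63^2/(2*0.03555)) = 49.97

49.97 dB


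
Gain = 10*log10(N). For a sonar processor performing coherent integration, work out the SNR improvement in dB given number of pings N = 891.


29.5 dB


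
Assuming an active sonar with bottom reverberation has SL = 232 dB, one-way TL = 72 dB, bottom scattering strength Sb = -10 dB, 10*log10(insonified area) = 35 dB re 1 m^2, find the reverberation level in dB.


RL = SL - 2*TL + Sb + 10*log10(A) = 232 - 2*72 + (-10) + 35 = 113

113 dB


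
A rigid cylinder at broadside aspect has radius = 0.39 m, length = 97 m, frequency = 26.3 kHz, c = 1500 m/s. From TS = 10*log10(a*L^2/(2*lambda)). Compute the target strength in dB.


lambda = 1500/26300 = 0.05703 m
TS = 10*log10(0.39*97^2/(2*0.05703)) = 45.07

45.07 dB


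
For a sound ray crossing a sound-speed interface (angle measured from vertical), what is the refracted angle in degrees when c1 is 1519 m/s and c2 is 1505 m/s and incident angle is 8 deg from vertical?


sin(theta2) = (c2/c1)*sin(theta1) = (1505/1519)*sin(8 deg) = 0.13789
theta2 = arcsin(0.13789) = 7.93

7.93 deg


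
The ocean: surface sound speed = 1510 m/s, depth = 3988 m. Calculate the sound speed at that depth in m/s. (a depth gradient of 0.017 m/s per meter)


c = 1510 + 0.017 * 3988 = 1577.796

1577.796 m/s


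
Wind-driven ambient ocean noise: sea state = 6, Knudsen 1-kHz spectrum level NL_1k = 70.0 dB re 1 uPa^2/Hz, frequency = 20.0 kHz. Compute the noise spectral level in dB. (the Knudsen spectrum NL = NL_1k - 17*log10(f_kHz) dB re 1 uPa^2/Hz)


47.88 dB


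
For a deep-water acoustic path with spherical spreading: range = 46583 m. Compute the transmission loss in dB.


TL = 20*log10(46583) = 93.36

93.36 dB


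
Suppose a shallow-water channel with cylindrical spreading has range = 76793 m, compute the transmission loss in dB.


48.85 dB


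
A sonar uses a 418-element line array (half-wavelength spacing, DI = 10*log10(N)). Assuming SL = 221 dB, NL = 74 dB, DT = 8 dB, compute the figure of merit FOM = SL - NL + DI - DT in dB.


Step 1: DI = 10*log10(418) = 26.21 dB
Step 2: FOM = SL - NL + DI - DT = 221 - 74 + 26.21 - 8 = 165.21

165.21 dB


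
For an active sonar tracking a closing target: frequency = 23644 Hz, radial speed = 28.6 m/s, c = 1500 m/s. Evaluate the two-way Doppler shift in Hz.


fd = 2*f*v/c = 2 * 23644 * 28.6 / 1500 = 901.62

901.62 Hz


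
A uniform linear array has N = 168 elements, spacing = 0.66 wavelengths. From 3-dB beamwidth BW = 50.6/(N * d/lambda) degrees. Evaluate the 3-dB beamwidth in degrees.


BW = 50.6 / (168 * 0.66) = 50.6 / 110.88 = 0.46

0.46 deg


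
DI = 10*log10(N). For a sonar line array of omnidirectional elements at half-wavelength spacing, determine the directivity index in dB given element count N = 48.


16.81 dB


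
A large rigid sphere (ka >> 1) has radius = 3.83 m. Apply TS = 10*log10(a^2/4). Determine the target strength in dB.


TS = 10*log10(3.83^2 / 4) = 10*log10(3.667225) = 5.64

5.64 dB


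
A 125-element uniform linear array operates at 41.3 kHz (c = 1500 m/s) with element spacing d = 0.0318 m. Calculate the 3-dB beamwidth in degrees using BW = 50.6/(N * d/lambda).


Step 1: lambda = 1500/41300 = 0.03632 m
Step 2: d/lambda = 0.0318/0.03632 = 0.8756
Step 3: BW = 50.6/(N * d/lambda) = 50.6/(125 * 0.8756) = 0.46

0.46 deg


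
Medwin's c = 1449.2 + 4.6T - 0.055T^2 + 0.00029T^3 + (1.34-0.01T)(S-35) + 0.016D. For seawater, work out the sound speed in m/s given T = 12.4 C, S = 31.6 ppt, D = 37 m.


1494.79 m/s


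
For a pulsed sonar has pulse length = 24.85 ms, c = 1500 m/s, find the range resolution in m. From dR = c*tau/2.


18.6375 m


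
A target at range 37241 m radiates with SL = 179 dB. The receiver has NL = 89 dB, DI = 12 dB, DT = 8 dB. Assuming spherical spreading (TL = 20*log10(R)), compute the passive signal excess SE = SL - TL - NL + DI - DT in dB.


Step 1: TL = 20*log10(37241) = 91.42 dB
Step 2: SE = 179 - 91.42 - 89 + 12 - 8 = 2.58

2.58 dB


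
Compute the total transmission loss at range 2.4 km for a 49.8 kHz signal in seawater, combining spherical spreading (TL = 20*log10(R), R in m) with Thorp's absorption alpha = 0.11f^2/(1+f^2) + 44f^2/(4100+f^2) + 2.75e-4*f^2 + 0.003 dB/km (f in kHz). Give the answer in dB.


Step 1 (Thorp): alpha = 0.11*2480.04/(1+2480.04) + 44*2480.04/(4100+2480.04) + 2.75e-4*2480.04 + 0.003 = 17.3787 dB/km
Step 2: TL_spread = 20*log10(2400) = 67.6 dB
Step 3: TL_abs = alpha*R = 17.3787 * 2.4 = 41.71 dB
Step 4: TL_total = 67.6 + 41.71 = 109.31

109.31 dB


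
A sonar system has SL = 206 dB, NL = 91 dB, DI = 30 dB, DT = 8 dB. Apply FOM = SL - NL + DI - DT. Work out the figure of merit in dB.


137 dB


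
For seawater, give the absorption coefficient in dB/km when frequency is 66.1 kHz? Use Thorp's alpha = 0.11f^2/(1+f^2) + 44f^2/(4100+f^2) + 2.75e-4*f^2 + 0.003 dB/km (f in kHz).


24.014 dB/km


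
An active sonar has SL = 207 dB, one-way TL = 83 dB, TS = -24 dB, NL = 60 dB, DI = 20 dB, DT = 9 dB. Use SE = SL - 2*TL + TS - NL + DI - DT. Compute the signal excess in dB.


SE = SL - 2*TL + TS - NL + DI - DT = 207 - 2*83 + (-24) - 60 + 20 - 9 = -32

-32 dB


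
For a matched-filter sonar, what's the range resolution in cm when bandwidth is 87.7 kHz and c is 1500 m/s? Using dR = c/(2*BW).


dR = c/(2*BW) = 1500 / (2 * 87.7e3) = 0.0086 m = 0.86 cm

0.86 cm


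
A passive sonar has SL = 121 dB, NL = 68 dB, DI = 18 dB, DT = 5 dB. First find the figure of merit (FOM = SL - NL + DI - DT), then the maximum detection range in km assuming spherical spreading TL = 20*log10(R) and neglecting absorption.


Step 1: FOM = SL - NL + DI - DT = 121 - 68 + 18 - 5 = 66 dB
Step 2: at max range FOM = TL = 20*log10(R), so R = 10^(66/20) = 1995.26 m = 2.0 km

2.0 km


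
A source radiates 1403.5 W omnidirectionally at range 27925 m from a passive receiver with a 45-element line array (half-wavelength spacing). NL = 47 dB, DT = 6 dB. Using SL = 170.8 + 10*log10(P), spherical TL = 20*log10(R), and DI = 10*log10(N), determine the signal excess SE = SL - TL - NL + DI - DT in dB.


Step 1: SL = 170.8 + 10*log10(1403.5) = 202.27 dB
Step 2: TL = 20*log10(27925) = 88.92 dB
Step 3: DI = 10*log10(45) = 16.53 dB
Step 4: SE = SL - TL - NL + DI - DT = 202.27 - 88.92 - 47 + 16.53 - 6 = 76.88

76.88 dB


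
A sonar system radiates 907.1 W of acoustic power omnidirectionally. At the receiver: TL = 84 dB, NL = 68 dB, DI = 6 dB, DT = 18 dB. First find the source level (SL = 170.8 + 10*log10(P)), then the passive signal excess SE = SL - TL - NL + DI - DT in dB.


Step 1: SL = 170.8 + 10*log10(907.1) = 200.38 dB
Step 2: SE = SL - TL - NL + DI - DT = 200.38 - 84 - 68 + 6 - 18 = 36.38

36.38 dB


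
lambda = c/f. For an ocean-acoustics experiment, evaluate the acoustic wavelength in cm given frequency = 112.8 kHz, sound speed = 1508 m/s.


1.34 cm


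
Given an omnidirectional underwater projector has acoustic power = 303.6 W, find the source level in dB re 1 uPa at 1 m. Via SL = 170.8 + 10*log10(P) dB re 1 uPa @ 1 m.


SL = 170.8 + 10*log10(303.6) = 170.8 + 24.82 = 195.62

195.62 dB


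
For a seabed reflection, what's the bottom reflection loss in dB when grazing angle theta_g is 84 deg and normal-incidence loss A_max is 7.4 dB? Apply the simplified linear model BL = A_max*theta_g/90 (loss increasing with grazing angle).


BL = A_max * theta_g / 90 = 7.4 * 84 / 90 = 6.91

6.91 dB


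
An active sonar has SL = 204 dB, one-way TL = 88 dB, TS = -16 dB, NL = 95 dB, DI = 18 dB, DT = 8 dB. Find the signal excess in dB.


SE = SL - 2*TL + TS - NL + DI - DT = 204 - 2*88 + (-16) - 95 + 18 - 8 = -73

-73 dB


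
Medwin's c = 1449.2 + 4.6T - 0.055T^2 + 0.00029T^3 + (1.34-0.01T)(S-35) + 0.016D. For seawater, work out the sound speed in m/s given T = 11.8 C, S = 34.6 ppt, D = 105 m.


c = 1449.2 + 4.6*11.8 - 0.055*11.8^2 + 0.00029*11.8^3 + (1.34 - 0.01*11.8)*(34.6 - 35) + 0.016*105 = 1497.49

1497.49 m/s


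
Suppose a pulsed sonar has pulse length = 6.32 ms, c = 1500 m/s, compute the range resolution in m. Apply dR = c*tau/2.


4.74 m


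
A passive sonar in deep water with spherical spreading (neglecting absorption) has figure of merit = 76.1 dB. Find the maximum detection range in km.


6.38 km


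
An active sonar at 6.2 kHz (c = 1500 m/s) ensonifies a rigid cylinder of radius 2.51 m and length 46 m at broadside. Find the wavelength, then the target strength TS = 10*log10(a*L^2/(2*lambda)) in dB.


Step 1: lambda = c/f = 1500/6200 = 0.24194 m
Step 2: TS = 10*log10(a*L^2/(2*lambda)) = 10*log10(2.51*46^2/(2*0.24194)) = 40.4

40.4 dB


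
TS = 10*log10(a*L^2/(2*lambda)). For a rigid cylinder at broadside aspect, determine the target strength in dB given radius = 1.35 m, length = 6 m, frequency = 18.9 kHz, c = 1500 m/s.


lambda = 1500/18900 = 0.07937 m
TS = 10*log10(1.35*6^2/(2*0.07937)) = 24.86

24.86 dB


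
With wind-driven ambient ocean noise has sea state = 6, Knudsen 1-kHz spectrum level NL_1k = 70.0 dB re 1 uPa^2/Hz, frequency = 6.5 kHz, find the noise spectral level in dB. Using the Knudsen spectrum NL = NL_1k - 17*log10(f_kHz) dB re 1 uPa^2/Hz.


NL = NL_1k - 17*log10(f_kHz) = 70.0 - 17*log10(6.5) = 70.0 - (13.82) = 56.18

56.18 dB


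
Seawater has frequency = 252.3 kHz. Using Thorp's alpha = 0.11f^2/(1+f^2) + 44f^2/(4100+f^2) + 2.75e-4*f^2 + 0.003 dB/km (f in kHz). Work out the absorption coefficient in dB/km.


f^2 = 63655.29
alpha = 0.11*63655.29/(1+63655.29) + 44*63655.29/(4100+63655.29) + 2.75e-4*63655.29 + 0.003 = 58.956

58.956 dB/km


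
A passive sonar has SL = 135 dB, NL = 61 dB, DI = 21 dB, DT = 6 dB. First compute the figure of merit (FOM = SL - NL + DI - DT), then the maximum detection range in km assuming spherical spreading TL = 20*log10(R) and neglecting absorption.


Step 1: FOM = SL - NL + DI - DT = 135 - 61 + 21 - 6 = 89 dB
Step 2: at max range FOM = TL = 20*log10(R), so R = 10^(89/20) = 28183.83 m = 28.18 km

28.18 km


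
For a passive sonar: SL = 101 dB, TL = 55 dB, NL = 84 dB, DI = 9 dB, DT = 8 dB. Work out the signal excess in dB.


-37 dB


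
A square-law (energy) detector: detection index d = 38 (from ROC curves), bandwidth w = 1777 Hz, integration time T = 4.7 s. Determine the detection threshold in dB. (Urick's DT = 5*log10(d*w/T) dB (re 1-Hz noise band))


DT = 5*log10(d*w/T) = 5*log10(38 * 1777 / 4.7) = 5*log10(14367.23) = 20.79

20.79 dB


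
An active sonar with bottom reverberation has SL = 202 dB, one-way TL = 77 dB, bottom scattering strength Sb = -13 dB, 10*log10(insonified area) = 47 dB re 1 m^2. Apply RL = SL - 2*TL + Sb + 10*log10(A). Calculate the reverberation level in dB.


RL = SL - 2*TL + Sb + 10*log10(A) = 202 - 2*77 + (-13) + 47 = 82

82 dB


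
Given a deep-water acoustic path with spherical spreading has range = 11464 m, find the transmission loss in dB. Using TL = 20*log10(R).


TL = 20*log10(11464) = 81.19

81.19 dB


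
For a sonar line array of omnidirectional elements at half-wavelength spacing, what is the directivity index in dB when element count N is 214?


DI = 10*log10(214) = 23.3

23.3 dB


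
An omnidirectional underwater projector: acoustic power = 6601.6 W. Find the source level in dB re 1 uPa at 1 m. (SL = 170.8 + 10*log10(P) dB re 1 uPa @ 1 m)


SL = 170.8 + 10*log10(6601.6) = 170.8 + 38.2 = 209.0

209.0 dB


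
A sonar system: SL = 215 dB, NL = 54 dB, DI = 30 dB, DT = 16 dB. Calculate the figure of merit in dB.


175 dB


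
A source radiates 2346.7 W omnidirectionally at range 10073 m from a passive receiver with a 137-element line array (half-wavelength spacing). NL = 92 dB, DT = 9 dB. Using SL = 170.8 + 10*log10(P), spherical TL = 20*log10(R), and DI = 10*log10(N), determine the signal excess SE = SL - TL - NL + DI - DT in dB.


44.81 dB


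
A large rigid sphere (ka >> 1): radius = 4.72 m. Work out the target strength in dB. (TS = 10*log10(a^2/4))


TS = 10*log10(4.72^2 / 4) = 10*log10(5.5696) = 7.46

7.46 dB


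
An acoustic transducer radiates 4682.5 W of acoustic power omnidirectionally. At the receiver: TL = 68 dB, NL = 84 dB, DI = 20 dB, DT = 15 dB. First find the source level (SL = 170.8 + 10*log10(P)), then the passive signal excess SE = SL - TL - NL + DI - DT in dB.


Step 1: SL = 170.8 + 10*log10(4682.5) = 207.5 dB
Step 2: SE = SL - TL - NL + DI - DT = 207.5 - 68 - 84 + 20 - 15 = 60.5

60.5 dB


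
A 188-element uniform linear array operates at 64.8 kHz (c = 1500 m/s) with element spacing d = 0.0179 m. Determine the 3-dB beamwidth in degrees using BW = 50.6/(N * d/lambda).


0.35 deg


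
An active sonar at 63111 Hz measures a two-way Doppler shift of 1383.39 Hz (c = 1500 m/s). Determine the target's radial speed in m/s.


From fd = 2*f*v/c, v = c*fd/(2*f) = 1500 * 1383.39 / (2*63111) = 16.44

16.44 m/s


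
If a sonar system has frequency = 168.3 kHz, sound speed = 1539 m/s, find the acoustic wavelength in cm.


lambda = c/f = 1539 / 168300 = 0.0091 m = 0.91 cm

0.91 cm


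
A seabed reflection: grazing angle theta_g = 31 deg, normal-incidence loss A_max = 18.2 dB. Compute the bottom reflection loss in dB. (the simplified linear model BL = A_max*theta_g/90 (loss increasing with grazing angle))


BL = A_max * theta_g / 90 = 18.2 * 31 / 90 = 6.27

6.27 dB


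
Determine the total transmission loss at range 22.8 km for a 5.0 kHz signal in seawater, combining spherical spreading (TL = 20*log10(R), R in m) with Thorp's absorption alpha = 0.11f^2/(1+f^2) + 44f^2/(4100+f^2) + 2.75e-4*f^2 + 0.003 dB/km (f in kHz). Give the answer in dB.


Step 1 (Thorp): alpha = 0.11*25.0/(1+25.0) + 44*25.0/(4100+25.0) + 2.75e-4*25.0 + 0.003 = 0.3823 dB/km
Step 2: TL_spread = 20*log10(22800) = 87.16 dB
Step 3: TL_abs = alpha*R = 0.3823 * 22.8 = 8.72 dB
Step 4: TL_total = 87.16 + 8.72 = 95.88

95.88 dB


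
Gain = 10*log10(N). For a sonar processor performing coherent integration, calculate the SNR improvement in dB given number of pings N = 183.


Gain = 10*log10(183) = 22.62

22.62 dB


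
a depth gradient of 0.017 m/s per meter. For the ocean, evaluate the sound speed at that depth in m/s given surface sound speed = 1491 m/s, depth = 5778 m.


c = 1491 + 0.017 * 5778 = 1589.226

1589.226 m/s


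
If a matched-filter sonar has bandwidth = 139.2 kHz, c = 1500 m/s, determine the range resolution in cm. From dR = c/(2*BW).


dR = c/(2*BW) = 1500 / (2 * 139.2e3) = 0.0054 m = 0.54 cm

0.54 cm


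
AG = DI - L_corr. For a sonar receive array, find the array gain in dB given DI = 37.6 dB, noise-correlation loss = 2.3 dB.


AG = DI - L_corr = 37.6 - 2.3 = 35.3

35.3 dB


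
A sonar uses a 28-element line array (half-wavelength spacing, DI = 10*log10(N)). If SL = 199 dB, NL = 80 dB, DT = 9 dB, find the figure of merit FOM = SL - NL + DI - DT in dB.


124.47 dB


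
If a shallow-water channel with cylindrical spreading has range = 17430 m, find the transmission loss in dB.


TL = 10*log10(17430) = 42.41

42.41 dB


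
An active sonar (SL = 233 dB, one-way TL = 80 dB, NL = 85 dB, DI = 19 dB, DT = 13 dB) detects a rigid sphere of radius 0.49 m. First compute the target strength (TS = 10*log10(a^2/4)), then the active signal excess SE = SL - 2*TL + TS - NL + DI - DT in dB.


Step 1: TS = 10*log10(0.49^2/4) = -12.22 dB
Step 2: SE = SL - 2*TL + TS - NL + DI - DT = 233 - 2*80 + (-12.22) - 85 + 19 - 13 = -18.22

-18.22 dB


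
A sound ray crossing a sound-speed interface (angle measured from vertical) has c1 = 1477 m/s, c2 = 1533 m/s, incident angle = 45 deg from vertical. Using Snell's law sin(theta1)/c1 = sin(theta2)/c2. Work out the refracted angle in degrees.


47.22 deg


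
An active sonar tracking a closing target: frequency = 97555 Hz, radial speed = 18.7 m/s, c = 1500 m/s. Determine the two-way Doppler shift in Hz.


2432.37 Hz


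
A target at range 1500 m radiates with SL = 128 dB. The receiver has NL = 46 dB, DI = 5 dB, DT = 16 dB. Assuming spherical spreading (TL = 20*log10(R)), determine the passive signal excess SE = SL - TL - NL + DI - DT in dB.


Step 1: TL = 20*log10(1500) = 63.52 dB
Step 2: SE = 128 - 63.52 - 46 + 5 - 16 = 7.48

7.48 dB


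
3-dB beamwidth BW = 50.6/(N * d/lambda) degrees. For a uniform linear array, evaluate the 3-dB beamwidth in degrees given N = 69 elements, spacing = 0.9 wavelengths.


BW = 50.6 / (69 * 0.9) = 50.6 / 62.1 = 0.81

0.81 deg


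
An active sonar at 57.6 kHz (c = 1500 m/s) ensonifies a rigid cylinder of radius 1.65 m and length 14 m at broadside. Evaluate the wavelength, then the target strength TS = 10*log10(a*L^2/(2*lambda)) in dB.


Step 1: lambda = c/f = 1500/57600 = 0.02604 m
Step 2: TS = 10*log10(a*L^2/(2*lambda)) = 10*log10(1.65*14^2/(2*0.02604)) = 37.93

37.93 dB


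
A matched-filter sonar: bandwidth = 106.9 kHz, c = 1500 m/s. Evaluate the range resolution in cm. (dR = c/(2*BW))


dR = c/(2*BW) = 1500 / (2 * 106.9e3) = 0.007 m = 0.7 cm

0.7 cm


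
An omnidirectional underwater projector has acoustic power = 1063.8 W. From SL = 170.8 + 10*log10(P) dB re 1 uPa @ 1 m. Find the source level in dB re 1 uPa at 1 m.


SL = 170.8 + 10*log10(1063.8) = 170.8 + 30.27 = 201.07

201.07 dB


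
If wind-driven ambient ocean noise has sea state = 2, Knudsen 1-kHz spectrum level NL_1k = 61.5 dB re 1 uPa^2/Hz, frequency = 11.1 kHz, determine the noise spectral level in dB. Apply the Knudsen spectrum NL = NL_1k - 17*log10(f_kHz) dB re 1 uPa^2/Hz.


NL = NL_1k - 17*log10(f_kHz) = 61.5 - 17*log10(11.1) = 61.5 - (17.77) = 43.73

43.73 dB


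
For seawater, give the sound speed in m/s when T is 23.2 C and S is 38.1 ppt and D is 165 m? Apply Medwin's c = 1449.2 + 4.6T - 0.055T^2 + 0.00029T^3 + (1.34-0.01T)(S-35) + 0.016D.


c = 1449.2 + 4.6*23.2 - 0.055*23.2^2 + 0.00029*23.2^3 + (1.34 - 0.01*23.2)*(38.1 - 35) + 0.016*165 = 1536.01

1536.01 m/s


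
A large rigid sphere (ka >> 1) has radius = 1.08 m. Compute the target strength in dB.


TS = 10*log10(1.08^2 / 4) = 10*log10(0.2916) = -5.35

-5.35 dB


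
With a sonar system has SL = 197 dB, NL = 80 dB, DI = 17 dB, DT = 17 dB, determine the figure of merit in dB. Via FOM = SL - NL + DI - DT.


117 dB


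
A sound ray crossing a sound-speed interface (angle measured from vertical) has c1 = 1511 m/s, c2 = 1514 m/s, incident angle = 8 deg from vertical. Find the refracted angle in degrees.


sin(theta2) = (c2/c1)*sin(theta1) = (1514/1511)*sin(8 deg) = 0.13945
theta2 = arcsin(0.13945) = 8.02

8.02 deg


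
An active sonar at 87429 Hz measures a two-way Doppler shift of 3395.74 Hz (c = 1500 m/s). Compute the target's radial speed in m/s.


From fd = 2*f*v/c, v = c*fd/(2*f) = 1500 * 3395.74 / (2*87429) = 29.13

29.13 m/s


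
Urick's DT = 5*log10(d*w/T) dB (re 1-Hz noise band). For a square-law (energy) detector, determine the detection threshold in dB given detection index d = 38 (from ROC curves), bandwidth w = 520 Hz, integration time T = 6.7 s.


DT = 5*log10(d*w/T) = 5*log10(38 * 520 / 6.7) = 5*log10(2949.25) = 17.35

17.35 dB


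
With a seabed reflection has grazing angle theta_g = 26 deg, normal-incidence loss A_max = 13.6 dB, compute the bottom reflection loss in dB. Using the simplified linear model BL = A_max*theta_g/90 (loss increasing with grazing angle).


3.93 dB


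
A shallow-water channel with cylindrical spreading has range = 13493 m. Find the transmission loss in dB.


TL = 10*log10(13493) = 41.3

41.3 dB


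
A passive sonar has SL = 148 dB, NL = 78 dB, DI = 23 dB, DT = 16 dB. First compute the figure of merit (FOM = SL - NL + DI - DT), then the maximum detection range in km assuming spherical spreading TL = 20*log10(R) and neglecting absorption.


Step 1: FOM = SL - NL + DI - DT = 148 - 78 + 23 - 16 = 77 dB
Step 2: at max range FOM = TL = 20*log10(R), so R = 10^(77/20) = 7079.46 m = 7.08 km

7.08 km


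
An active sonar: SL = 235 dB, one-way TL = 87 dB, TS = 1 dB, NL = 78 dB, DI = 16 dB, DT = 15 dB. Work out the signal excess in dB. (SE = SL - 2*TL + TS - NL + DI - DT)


SE = SL - 2*TL + TS - NL + DI - DT = 235 - 2*87 + (1) - 78 + 16 - 15 = -15

-15 dB
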